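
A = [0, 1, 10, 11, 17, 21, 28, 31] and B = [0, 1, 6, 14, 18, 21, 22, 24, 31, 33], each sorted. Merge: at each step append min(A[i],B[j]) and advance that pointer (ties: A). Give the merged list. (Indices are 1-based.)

[0, 0, 1, 1, 6, 10, 11, 14, 17, 18, 21, 21, 22, 24, 28, 31, 31, 33]

i=1 j=1: A[i]=0<=B[j]=0 take 0, i++
i=2 j=1: A[i]=1>B[j]=0 take 0, j++
i=2 j=2: A[i]=1<=B[j]=1 take 1, i++
i=3 j=2: A[i]=10>B[j]=1 take 1, j++
i=3 j=3: A[i]=10>B[j]=6 take 6, j++
i=3 j=4: A[i]=10<=B[j]=14 take 10, i++
i=4 j=4: A[i]=11<=B[j]=14 take 11, i++
i=5 j=4: A[i]=17>B[j]=14 take 14, j++
i=5 j=5: A[i]=17<=B[j]=18 take 17, i++
i=6 j=5: A[i]=21>B[j]=18 take 18, j++
i=6 j=6: A[i]=21<=B[j]=21 take 21, i++
i=7 j=6: A[i]=28>B[j]=21 take 21, j++
i=7 j=7: A[i]=28>B[j]=22 take 22, j++
i=7 j=8: A[i]=28>B[j]=24 take 24, j++
i=7 j=9: A[i]=28<=B[j]=31 take 28, i++
i=8 j=9: A[i]=31<=B[j]=31 take 31, i++
i=9 j=9: A done, take B[j]=31, j++
i=9 j=10: A done, take B[j]=33, j++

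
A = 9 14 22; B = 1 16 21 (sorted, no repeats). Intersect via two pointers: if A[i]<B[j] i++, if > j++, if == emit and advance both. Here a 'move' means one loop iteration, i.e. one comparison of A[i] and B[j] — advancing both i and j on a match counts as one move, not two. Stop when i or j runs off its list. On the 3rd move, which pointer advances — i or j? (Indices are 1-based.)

i

[i=1,j=1] 9>1 → j++
[i=1,j=2] 9<16 → i++
[i=2,j=2] 14<16 → i++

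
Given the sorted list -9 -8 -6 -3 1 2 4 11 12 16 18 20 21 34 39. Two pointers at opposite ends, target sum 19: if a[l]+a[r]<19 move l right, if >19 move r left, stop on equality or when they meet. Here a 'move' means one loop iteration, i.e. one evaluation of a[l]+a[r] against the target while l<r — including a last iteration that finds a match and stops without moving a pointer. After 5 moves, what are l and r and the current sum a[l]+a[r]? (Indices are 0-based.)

[0,14] -9+39=30 >19 → r--
[0,13] -9+34=25 >19 → r--
[0,12] -9+21=12 <19 → l++
[1,12] -8+21=13 <19 → l++
[2,12] -6+21=15 <19 → l++

l=3, r=12, sum=18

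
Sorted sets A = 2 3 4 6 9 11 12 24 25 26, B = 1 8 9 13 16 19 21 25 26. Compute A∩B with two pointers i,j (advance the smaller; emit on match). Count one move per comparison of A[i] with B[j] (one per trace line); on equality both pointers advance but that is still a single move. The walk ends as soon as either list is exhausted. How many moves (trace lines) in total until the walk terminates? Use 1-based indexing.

16 moves

[i=1,j=1] 2>1 → j++
[i=1,j=2] 2<8 → i++
[i=2,j=2] 3<8 → i++
[i=3,j=2] 4<8 → i++
[i=4,j=2] 6<8 → i++
[i=5,j=2] 9>8 → j++
[i=5,j=3] 9==9 emit → i++,j++
[i=6,j=4] 11<13 → i++
[i=7,j=4] 12<13 → i++
[i=8,j=4] 24>13 → j++
[i=8,j=5] 24>16 → j++
[i=8,j=6] 24>19 → j++
[i=8,j=7] 24>21 → j++
[i=8,j=8] 24<25 → i++
[i=9,j=8] 25==25 emit → i++,j++
[i=10,j=9] 26==26 emit → i++,j++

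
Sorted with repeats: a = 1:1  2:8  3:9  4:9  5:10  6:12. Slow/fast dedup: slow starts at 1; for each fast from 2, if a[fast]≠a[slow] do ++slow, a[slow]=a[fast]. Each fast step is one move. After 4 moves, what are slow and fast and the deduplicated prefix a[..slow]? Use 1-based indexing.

(s=1,f=2) a[fast]=8≠a[slow]=1 write a[2]=8 → slow++,fast++
(s=2,f=3) a[fast]=9≠a[slow]=8 write a[3]=9 → slow++,fast++
(s=3,f=4) a[fast]=9=a[slow] dup → fast++
(s=3,f=5) a[fast]=10≠a[slow]=9 write a[4]=10 → slow++,fast++

slow=4, fast=6, prefix=[1, 8, 9, 10]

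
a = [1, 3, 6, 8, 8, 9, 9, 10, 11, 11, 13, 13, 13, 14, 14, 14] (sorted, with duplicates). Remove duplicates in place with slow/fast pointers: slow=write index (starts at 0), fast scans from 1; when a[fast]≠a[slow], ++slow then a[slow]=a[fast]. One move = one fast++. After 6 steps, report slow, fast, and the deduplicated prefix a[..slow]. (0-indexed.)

(s=0,f=1) a[fast]=3≠a[slow]=1 write a[1]=3 → slow++,fast++
(s=1,f=2) a[fast]=6≠a[slow]=3 write a[2]=6 → slow++,fast++
(s=2,f=3) a[fast]=8≠a[slow]=6 write a[3]=8 → slow++,fast++
(s=3,f=4) a[fast]=8=a[slow] dup → fast++
(s=3,f=5) a[fast]=9≠a[slow]=8 write a[4]=9 → slow++,fast++
(s=4,f=6) a[fast]=9=a[slow] dup → fast++

slow=4, fast=7, prefix=[1, 3, 6, 8, 9]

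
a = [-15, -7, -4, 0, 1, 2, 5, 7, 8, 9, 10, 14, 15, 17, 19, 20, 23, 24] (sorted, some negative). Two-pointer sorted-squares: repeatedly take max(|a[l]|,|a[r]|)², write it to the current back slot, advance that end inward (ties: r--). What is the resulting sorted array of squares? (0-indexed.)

[0,17] |-15|<=|24| out[17]=576 → r--
[0,16] |-15|<=|23| out[16]=529 → r--
[0,15] |-15|<=|20| out[15]=400 → r--
[0,14] |-15|<=|19| out[14]=361 → r--
[0,13] |-15|<=|17| out[13]=289 → r--
[0,12] |-15|<=|15| out[12]=225 → r--
[0,11] |-15|>|14| out[11]=225 → l++
[1,11] |-7|<=|14| out[10]=196 → r--
[1,10] |-7|<=|10| out[9]=100 → r--
[1,9] |-7|<=|9| out[8]=81 → r--
[1,8] |-7|<=|8| out[7]=64 → r--
[1,7] |-7|<=|7| out[6]=49 → r--
[1,6] |-7|>|5| out[5]=49 → l++
[2,6] |-4|<=|5| out[4]=25 → r--
[2,5] |-4|>|2| out[3]=16 → l++
[3,5] |0|<=|2| out[2]=4 → r--
[3,4] |0|<=|1| out[1]=1 → r--
[3,3] |0|<=|0| out[0]=0 → r--

[0, 1, 4, 16, 25, 49, 49, 64, 81, 100, 196, 225, 225, 289, 361, 400, 529, 576]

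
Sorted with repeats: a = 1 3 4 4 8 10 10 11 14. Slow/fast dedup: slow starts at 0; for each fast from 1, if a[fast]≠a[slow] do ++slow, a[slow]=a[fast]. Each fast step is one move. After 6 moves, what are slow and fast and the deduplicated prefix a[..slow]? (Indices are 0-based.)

(s=0,f=1) a[fast]=3≠a[slow]=1 write a[1]=3 → slow++,fast++
(s=1,f=2) a[fast]=4≠a[slow]=3 write a[2]=4 → slow++,fast++
(s=2,f=3) a[fast]=4=a[slow] dup → fast++
(s=2,f=4) a[fast]=8≠a[slow]=4 write a[3]=8 → slow++,fast++
(s=3,f=5) a[fast]=10≠a[slow]=8 write a[4]=10 → slow++,fast++
(s=4,f=6) a[fast]=10=a[slow] dup → fast++

slow=4, fast=7, prefix=[1, 3, 4, 8, 10]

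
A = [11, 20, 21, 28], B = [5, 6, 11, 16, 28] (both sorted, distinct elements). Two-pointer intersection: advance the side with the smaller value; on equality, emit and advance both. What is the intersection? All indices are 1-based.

[i=1,j=1] 11>5 → j++
[i=1,j=2] 11>6 → j++
[i=1,j=3] 11==11 emit → i++,j++
[i=2,j=4] 20>16 → j++
[i=2,j=5] 20<28 → i++
[i=3,j=5] 21<28 → i++
[i=4,j=5] 28==28 emit → i++,j++

intersection = [11, 28]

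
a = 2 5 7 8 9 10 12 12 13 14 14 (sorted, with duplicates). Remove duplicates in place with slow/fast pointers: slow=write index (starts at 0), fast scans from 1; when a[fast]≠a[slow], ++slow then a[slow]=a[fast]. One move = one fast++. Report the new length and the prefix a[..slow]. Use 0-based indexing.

length 9; prefix = [2, 5, 7, 8, 9, 10, 12, 13, 14]

(s=0,f=1) a[fast]=5≠a[slow]=2 write a[1]=5 → slow++,fast++
(s=1,f=2) a[fast]=7≠a[slow]=5 write a[2]=7 → slow++,fast++
(s=2,f=3) a[fast]=8≠a[slow]=7 write a[3]=8 → slow++,fast++
(s=3,f=4) a[fast]=9≠a[slow]=8 write a[4]=9 → slow++,fast++
(s=4,f=5) a[fast]=10≠a[slow]=9 write a[5]=10 → slow++,fast++
(s=5,f=6) a[fast]=12≠a[slow]=10 write a[6]=12 → slow++,fast++
(s=6,f=7) a[fast]=12=a[slow] dup → fast++
(s=6,f=8) a[fast]=13≠a[slow]=12 write a[7]=13 → slow++,fast++
(s=7,f=9) a[fast]=14≠a[slow]=13 write a[8]=14 → slow++,fast++
(s=8,f=10) a[fast]=14=a[slow] dup → fast++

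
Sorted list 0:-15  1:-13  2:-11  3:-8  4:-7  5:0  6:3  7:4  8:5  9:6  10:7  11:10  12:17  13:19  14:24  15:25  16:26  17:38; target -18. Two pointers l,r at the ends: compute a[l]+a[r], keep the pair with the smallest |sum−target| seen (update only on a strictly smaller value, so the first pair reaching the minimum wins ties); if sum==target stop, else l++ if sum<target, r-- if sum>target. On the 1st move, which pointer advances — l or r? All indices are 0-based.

[0,17] -15+38=23 d=41 * → r--

r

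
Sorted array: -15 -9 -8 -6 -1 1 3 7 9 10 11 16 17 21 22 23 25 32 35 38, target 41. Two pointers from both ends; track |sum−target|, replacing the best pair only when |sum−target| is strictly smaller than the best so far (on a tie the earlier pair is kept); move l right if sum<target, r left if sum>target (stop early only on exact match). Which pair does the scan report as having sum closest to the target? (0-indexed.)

pair (3, 38) with sum 41 (|Δ|=0)

[0,19] -15+38=23 d=18 * → l++
[1,19] -9+38=29 d=12 * → l++
[2,19] -8+38=30 d=11 * → l++
[3,19] -6+38=32 d=9 * → l++
[4,19] -1+38=37 d=4 * → l++
[5,19] 1+38=39 d=2 * → l++
[6,19] 3+38=41 d=0 * → stop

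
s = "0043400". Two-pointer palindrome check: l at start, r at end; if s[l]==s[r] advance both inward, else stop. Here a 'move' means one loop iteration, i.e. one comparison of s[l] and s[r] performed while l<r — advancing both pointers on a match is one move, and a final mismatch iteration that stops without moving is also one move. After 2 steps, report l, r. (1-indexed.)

l=3, r=5

l=1 r=7: '0'=='0', l++,r--
l=2 r=6: '0'=='0', l++,r--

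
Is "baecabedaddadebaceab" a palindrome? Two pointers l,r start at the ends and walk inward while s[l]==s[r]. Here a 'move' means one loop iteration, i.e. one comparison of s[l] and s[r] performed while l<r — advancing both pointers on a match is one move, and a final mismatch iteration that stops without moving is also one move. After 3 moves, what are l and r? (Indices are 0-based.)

l=3, r=16

[0,19] 'b'=='b' → l++,r--
[1,18] 'a'=='a' → l++,r--
[2,17] 'e'=='e' → l++,r--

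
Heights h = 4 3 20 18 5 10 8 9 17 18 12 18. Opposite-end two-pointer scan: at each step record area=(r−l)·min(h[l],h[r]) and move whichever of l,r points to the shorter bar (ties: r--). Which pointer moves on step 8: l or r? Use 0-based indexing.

r

l=0 r=11: min(4,18)*11=44 best=44 *, l++
l=1 r=11: min(3,18)*10=30 best=44, l++
l=2 r=11: min(20,18)*9=162 best=162 *, r--
l=2 r=10: min(20,12)*8=96 best=162, r--
l=2 r=9: min(20,18)*7=126 best=162, r--
l=2 r=8: min(20,17)*6=102 best=162, r--
l=2 r=7: min(20,9)*5=45 best=162, r--
l=2 r=6: min(20,8)*4=32 best=162, r--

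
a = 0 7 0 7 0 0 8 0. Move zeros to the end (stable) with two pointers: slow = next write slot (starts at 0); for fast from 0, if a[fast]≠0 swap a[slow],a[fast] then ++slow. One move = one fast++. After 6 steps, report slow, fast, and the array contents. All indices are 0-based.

(s=0,f=0) a[fast]=0 → fast++
(s=0,f=1) a[fast]=7≠0 swap→a[0]=7 → slow++,fast++
(s=1,f=2) a[fast]=0 → fast++
(s=1,f=3) a[fast]=7≠0 swap→a[1]=7 → slow++,fast++
(s=2,f=4) a[fast]=0 → fast++
(s=2,f=5) a[fast]=0 → fast++

slow=2, fast=6, a=[7, 7, 0, 0, 0, 0, 8, 0]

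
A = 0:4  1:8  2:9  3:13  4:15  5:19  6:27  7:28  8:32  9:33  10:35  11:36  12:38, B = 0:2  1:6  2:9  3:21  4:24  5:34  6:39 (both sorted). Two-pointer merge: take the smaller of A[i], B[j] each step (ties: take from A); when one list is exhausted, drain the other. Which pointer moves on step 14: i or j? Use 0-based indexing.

i

[i=0,j=0] A[i]=4>B[j]=2 take 2 → j++
[i=0,j=1] A[i]=4<=B[j]=6 take 4 → i++
[i=1,j=1] A[i]=8>B[j]=6 take 6 → j++
[i=1,j=2] A[i]=8<=B[j]=9 take 8 → i++
[i=2,j=2] A[i]=9<=B[j]=9 take 9 → i++
[i=3,j=2] A[i]=13>B[j]=9 take 9 → j++
[i=3,j=3] A[i]=13<=B[j]=21 take 13 → i++
[i=4,j=3] A[i]=15<=B[j]=21 take 15 → i++
[i=5,j=3] A[i]=19<=B[j]=21 take 19 → i++
[i=6,j=3] A[i]=27>B[j]=21 take 21 → j++
[i=6,j=4] A[i]=27>B[j]=24 take 24 → j++
[i=6,j=5] A[i]=27<=B[j]=34 take 27 → i++
[i=7,j=5] A[i]=28<=B[j]=34 take 28 → i++
[i=8,j=5] A[i]=32<=B[j]=34 take 32 → i++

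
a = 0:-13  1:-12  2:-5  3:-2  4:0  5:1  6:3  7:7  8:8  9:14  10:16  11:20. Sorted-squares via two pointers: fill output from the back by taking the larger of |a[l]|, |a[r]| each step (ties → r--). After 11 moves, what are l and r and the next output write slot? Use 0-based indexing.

l=4, r=4, next write slot=0

l=0 r=11: |-13|<=|20| out[11]=400, r--
l=0 r=10: |-13|<=|16| out[10]=256, r--
l=0 r=9: |-13|<=|14| out[9]=196, r--
l=0 r=8: |-13|>|8| out[8]=169, l++
l=1 r=8: |-12|>|8| out[7]=144, l++
l=2 r=8: |-5|<=|8| out[6]=64, r--
l=2 r=7: |-5|<=|7| out[5]=49, r--
l=2 r=6: |-5|>|3| out[4]=25, l++
l=3 r=6: |-2|<=|3| out[3]=9, r--
l=3 r=5: |-2|>|1| out[2]=4, l++
l=4 r=5: |0|<=|1| out[1]=1, r--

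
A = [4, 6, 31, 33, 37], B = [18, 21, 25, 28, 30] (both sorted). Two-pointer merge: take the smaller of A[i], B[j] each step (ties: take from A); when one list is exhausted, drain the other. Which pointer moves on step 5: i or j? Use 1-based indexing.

j

[i=1,j=1] A[i]=4<=B[j]=18 take 4 → i++
[i=2,j=1] A[i]=6<=B[j]=18 take 6 → i++
[i=3,j=1] A[i]=31>B[j]=18 take 18 → j++
[i=3,j=2] A[i]=31>B[j]=21 take 21 → j++
[i=3,j=3] A[i]=31>B[j]=25 take 25 → j++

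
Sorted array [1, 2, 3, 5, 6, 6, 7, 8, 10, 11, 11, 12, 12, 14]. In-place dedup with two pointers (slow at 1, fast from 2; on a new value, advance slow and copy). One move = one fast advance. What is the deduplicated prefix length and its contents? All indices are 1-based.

slow=1 fast=2: a[fast]=2≠a[slow]=1 write a[2]=2, slow++,fast++
slow=2 fast=3: a[fast]=3≠a[slow]=2 write a[3]=3, slow++,fast++
slow=3 fast=4: a[fast]=5≠a[slow]=3 write a[4]=5, slow++,fast++
slow=4 fast=5: a[fast]=6≠a[slow]=5 write a[5]=6, slow++,fast++
slow=5 fast=6: a[fast]=6=a[slow] dup, fast++
slow=5 fast=7: a[fast]=7≠a[slow]=6 write a[6]=7, slow++,fast++
slow=6 fast=8: a[fast]=8≠a[slow]=7 write a[7]=8, slow++,fast++
slow=7 fast=9: a[fast]=10≠a[slow]=8 write a[8]=10, slow++,fast++
slow=8 fast=10: a[fast]=11≠a[slow]=10 write a[9]=11, slow++,fast++
slow=9 fast=11: a[fast]=11=a[slow] dup, fast++
slow=9 fast=12: a[fast]=12≠a[slow]=11 write a[10]=12, slow++,fast++
slow=10 fast=13: a[fast]=12=a[slow] dup, fast++
slow=10 fast=14: a[fast]=14≠a[slow]=12 write a[11]=14, slow++,fast++

length 11; prefix = [1, 2, 3, 5, 6, 7, 8, 10, 11, 12, 14]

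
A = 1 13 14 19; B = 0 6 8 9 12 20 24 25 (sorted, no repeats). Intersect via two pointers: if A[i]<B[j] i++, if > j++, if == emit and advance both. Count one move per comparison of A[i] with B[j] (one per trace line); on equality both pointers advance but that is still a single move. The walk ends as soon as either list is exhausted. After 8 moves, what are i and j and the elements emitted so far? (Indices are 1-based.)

[i=1,j=1] 1>0 → j++
[i=1,j=2] 1<6 → i++
[i=2,j=2] 13>6 → j++
[i=2,j=3] 13>8 → j++
[i=2,j=4] 13>9 → j++
[i=2,j=5] 13>12 → j++
[i=2,j=6] 13<20 → i++
[i=3,j=6] 14<20 → i++

i=4, j=6, emitted=[]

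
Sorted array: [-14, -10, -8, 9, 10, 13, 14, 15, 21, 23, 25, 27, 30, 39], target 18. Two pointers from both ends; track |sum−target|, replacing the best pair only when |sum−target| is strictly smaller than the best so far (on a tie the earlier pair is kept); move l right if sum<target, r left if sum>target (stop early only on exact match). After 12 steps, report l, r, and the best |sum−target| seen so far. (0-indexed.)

l=0 r=13: -14+39=25 d=7 *, r--
l=0 r=12: -14+30=16 d=2 *, l++
l=1 r=12: -10+30=20 d=2, r--
l=1 r=11: -10+27=17 d=1 *, l++
l=2 r=11: -8+27=19 d=1, r--
l=2 r=10: -8+25=17 d=1, l++
l=3 r=10: 9+25=34 d=16, r--
l=3 r=9: 9+23=32 d=14, r--
l=3 r=8: 9+21=30 d=12, r--
l=3 r=7: 9+15=24 d=6, r--
l=3 r=6: 9+14=23 d=5, r--
l=3 r=5: 9+13=22 d=4, r--

l=3, r=4, best |Δ|=1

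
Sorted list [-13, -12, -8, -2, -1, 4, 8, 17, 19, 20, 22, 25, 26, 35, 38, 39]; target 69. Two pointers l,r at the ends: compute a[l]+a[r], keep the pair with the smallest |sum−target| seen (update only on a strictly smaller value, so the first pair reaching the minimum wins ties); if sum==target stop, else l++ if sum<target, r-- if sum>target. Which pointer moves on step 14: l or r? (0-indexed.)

r

l=0 r=15: -13+39=26 d=43 *, l++
l=1 r=15: -12+39=27 d=42 *, l++
l=2 r=15: -8+39=31 d=38 *, l++
l=3 r=15: -2+39=37 d=32 *, l++
l=4 r=15: -1+39=38 d=31 *, l++
l=5 r=15: 4+39=43 d=26 *, l++
l=6 r=15: 8+39=47 d=22 *, l++
l=7 r=15: 17+39=56 d=13 *, l++
l=8 r=15: 19+39=58 d=11 *, l++
l=9 r=15: 20+39=59 d=10 *, l++
l=10 r=15: 22+39=61 d=8 *, l++
l=11 r=15: 25+39=64 d=5 *, l++
l=12 r=15: 26+39=65 d=4 *, l++
l=13 r=15: 35+39=74 d=5, r--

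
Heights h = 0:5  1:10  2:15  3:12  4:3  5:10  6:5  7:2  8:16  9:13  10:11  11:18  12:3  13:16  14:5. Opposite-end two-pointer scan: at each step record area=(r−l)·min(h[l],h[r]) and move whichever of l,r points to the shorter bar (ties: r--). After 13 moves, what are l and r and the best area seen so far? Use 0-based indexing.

l=0 r=14: min(5,5)*14=70 best=70 *, r--
l=0 r=13: min(5,16)*13=65 best=70, l++
l=1 r=13: min(10,16)*12=120 best=120 *, l++
l=2 r=13: min(15,16)*11=165 best=165 *, l++
l=3 r=13: min(12,16)*10=120 best=165, l++
l=4 r=13: min(3,16)*9=27 best=165, l++
l=5 r=13: min(10,16)*8=80 best=165, l++
l=6 r=13: min(5,16)*7=35 best=165, l++
l=7 r=13: min(2,16)*6=12 best=165, l++
l=8 r=13: min(16,16)*5=80 best=165, r--
l=8 r=12: min(16,3)*4=12 best=165, r--
l=8 r=11: min(16,18)*3=48 best=165, l++
l=9 r=11: min(13,18)*2=26 best=165, l++

l=10, r=11, best area=165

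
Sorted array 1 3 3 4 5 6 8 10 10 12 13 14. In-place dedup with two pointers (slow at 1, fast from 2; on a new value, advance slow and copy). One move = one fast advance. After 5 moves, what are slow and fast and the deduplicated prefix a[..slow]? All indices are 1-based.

slow=5, fast=7, prefix=[1, 3, 4, 5, 6]

(s=1,f=2) a[fast]=3≠a[slow]=1 write a[2]=3 → slow++,fast++
(s=2,f=3) a[fast]=3=a[slow] dup → fast++
(s=2,f=4) a[fast]=4≠a[slow]=3 write a[3]=4 → slow++,fast++
(s=3,f=5) a[fast]=5≠a[slow]=4 write a[4]=5 → slow++,fast++
(s=4,f=6) a[fast]=6≠a[slow]=5 write a[5]=6 → slow++,fast++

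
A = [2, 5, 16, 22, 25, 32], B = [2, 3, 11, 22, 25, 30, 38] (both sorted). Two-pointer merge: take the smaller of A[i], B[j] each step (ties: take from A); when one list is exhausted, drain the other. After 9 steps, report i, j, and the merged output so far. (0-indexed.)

[i=0,j=0] A[i]=2<=B[j]=2 take 2 → i++
[i=1,j=0] A[i]=5>B[j]=2 take 2 → j++
[i=1,j=1] A[i]=5>B[j]=3 take 3 → j++
[i=1,j=2] A[i]=5<=B[j]=11 take 5 → i++
[i=2,j=2] A[i]=16>B[j]=11 take 11 → j++
[i=2,j=3] A[i]=16<=B[j]=22 take 16 → i++
[i=3,j=3] A[i]=22<=B[j]=22 take 22 → i++
[i=4,j=3] A[i]=25>B[j]=22 take 22 → j++
[i=4,j=4] A[i]=25<=B[j]=25 take 25 → i++

i=5, j=4, merged so far=[2, 2, 3, 5, 11, 16, 22, 22, 25]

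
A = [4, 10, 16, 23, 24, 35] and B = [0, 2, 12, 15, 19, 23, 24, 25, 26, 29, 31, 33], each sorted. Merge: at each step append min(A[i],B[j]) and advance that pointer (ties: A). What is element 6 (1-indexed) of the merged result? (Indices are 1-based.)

i=1 j=1: A[i]=4>B[j]=0 take 0, j++
i=1 j=2: A[i]=4>B[j]=2 take 2, j++
i=1 j=3: A[i]=4<=B[j]=12 take 4, i++
i=2 j=3: A[i]=10<=B[j]=12 take 10, i++
i=3 j=3: A[i]=16>B[j]=12 take 12, j++
i=3 j=4: A[i]=16>B[j]=15 take 15, j++
i=3 j=5: A[i]=16<=B[j]=19 take 16, i++
i=4 j=5: A[i]=23>B[j]=19 take 19, j++
i=4 j=6: A[i]=23<=B[j]=23 take 23, i++
i=5 j=6: A[i]=24>B[j]=23 take 23, j++
i=5 j=7: A[i]=24<=B[j]=24 take 24, i++
i=6 j=7: A[i]=35>B[j]=24 take 24, j++
i=6 j=8: A[i]=35>B[j]=25 take 25, j++
i=6 j=9: A[i]=35>B[j]=26 take 26, j++
i=6 j=10: A[i]=35>B[j]=29 take 29, j++
i=6 j=11: A[i]=35>B[j]=31 take 31, j++
i=6 j=12: A[i]=35>B[j]=33 take 33, j++
i=6 j=13: B done, take A[i]=35, i++

merged[6] = 15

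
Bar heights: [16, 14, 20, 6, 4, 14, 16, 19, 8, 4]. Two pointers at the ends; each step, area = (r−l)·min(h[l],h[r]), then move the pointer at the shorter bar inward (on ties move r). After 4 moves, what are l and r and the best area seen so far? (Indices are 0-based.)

l=2, r=7, best area=112

l=0 r=9: min(16,4)*9=36 best=36 *, r--
l=0 r=8: min(16,8)*8=64 best=64 *, r--
l=0 r=7: min(16,19)*7=112 best=112 *, l++
l=1 r=7: min(14,19)*6=84 best=112, l++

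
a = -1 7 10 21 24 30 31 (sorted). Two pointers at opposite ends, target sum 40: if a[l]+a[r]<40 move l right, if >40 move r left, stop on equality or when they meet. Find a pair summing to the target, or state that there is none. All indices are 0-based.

[0,6] -1+31=30 <40 → l++
[1,6] 7+31=38 <40 → l++
[2,6] 10+31=41 >40 → r--
[2,5] 10+30=40 → found

(10, 30)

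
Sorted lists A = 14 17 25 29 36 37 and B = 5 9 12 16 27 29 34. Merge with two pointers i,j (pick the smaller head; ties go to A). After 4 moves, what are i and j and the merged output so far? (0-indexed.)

i=1, j=3, merged so far=[5, 9, 12, 14]

[i=0,j=0] A[i]=14>B[j]=5 take 5 → j++
[i=0,j=1] A[i]=14>B[j]=9 take 9 → j++
[i=0,j=2] A[i]=14>B[j]=12 take 12 → j++
[i=0,j=3] A[i]=14<=B[j]=16 take 14 → i++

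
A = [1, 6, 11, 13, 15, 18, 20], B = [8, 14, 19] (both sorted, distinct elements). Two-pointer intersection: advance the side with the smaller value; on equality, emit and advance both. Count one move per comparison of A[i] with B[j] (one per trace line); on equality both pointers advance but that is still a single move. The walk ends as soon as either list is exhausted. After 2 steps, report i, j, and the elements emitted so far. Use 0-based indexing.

[i=0,j=0] 1<8 → i++
[i=1,j=0] 6<8 → i++

i=2, j=0, emitted=[]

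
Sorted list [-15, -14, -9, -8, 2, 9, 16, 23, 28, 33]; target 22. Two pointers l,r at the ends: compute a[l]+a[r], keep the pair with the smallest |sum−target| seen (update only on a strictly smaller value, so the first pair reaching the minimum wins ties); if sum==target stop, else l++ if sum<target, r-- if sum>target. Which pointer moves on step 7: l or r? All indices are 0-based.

r

l=0 r=9: -15+33=18 d=4 *, l++
l=1 r=9: -14+33=19 d=3 *, l++
l=2 r=9: -9+33=24 d=2 *, r--
l=2 r=8: -9+28=19 d=3, l++
l=3 r=8: -8+28=20 d=2, l++
l=4 r=8: 2+28=30 d=8, r--
l=4 r=7: 2+23=25 d=3, r--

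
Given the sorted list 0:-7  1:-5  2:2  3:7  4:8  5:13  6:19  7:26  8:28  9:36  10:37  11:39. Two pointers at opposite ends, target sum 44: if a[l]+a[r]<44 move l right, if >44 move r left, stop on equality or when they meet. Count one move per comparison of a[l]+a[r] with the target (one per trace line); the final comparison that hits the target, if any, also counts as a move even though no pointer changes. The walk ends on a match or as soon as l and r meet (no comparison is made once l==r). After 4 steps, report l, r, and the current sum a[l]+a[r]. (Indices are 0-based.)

[0,11] -7+39=32 <44 → l++
[1,11] -5+39=34 <44 → l++
[2,11] 2+39=41 <44 → l++
[3,11] 7+39=46 >44 → r--

l=3, r=10, sum=44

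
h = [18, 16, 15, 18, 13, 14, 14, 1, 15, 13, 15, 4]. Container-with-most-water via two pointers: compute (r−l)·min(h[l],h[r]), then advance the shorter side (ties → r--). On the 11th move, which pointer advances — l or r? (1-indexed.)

r

[1,12] min(18,4)*11=44 best=44 * → r--
[1,11] min(18,15)*10=150 best=150 * → r--
[1,10] min(18,13)*9=117 best=150 → r--
[1,9] min(18,15)*8=120 best=150 → r--
[1,8] min(18,1)*7=7 best=150 → r--
[1,7] min(18,14)*6=84 best=150 → r--
[1,6] min(18,14)*5=70 best=150 → r--
[1,5] min(18,13)*4=52 best=150 → r--
[1,4] min(18,18)*3=54 best=150 → r--
[1,3] min(18,15)*2=30 best=150 → r--
[1,2] min(18,16)*1=16 best=150 → r--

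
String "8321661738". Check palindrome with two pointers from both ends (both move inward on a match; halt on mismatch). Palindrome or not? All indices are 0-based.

l=0 r=9: '8'=='8', l++,r--
l=1 r=8: '3'=='3', l++,r--
l=2 r=7: '2'!='7', stop

not a palindrome (mismatch at 2,7)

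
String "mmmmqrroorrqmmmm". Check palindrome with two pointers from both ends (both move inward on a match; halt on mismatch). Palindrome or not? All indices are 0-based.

l=0 r=15: 'm'=='m', l++,r--
l=1 r=14: 'm'=='m', l++,r--
l=2 r=13: 'm'=='m', l++,r--
l=3 r=12: 'm'=='m', l++,r--
l=4 r=11: 'q'=='q', l++,r--
l=5 r=10: 'r'=='r', l++,r--
l=6 r=9: 'r'=='r', l++,r--
l=7 r=8: 'o'=='o', l++,r--

palindrome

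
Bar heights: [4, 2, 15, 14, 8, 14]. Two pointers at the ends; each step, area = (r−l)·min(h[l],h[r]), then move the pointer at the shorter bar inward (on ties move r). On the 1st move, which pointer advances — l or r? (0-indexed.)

l

[0,5] min(4,14)*5=20 best=20 * → l++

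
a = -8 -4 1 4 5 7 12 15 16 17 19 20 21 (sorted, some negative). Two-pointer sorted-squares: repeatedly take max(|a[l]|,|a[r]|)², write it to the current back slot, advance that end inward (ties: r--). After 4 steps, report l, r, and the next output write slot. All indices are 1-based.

l=1, r=9, next write slot=9

[1,13] |-8|<=|21| out[13]=441 → r--
[1,12] |-8|<=|20| out[12]=400 → r--
[1,11] |-8|<=|19| out[11]=361 → r--
[1,10] |-8|<=|17| out[10]=289 → r--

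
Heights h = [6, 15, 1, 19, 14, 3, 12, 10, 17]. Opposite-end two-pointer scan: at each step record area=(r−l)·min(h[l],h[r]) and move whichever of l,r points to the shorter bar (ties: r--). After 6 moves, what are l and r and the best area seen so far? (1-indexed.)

l=4, r=6, best area=105

l=1 r=9: min(6,17)*8=48 best=48 *, l++
l=2 r=9: min(15,17)*7=105 best=105 *, l++
l=3 r=9: min(1,17)*6=6 best=105, l++
l=4 r=9: min(19,17)*5=85 best=105, r--
l=4 r=8: min(19,10)*4=40 best=105, r--
l=4 r=7: min(19,12)*3=36 best=105, r--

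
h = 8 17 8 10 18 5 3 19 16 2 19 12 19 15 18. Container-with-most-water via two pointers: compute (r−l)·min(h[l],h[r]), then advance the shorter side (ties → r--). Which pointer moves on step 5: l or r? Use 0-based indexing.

r

[0,14] min(8,18)*14=112 best=112 * → l++
[1,14] min(17,18)*13=221 best=221 * → l++
[2,14] min(8,18)*12=96 best=221 → l++
[3,14] min(10,18)*11=110 best=221 → l++
[4,14] min(18,18)*10=180 best=221 → r--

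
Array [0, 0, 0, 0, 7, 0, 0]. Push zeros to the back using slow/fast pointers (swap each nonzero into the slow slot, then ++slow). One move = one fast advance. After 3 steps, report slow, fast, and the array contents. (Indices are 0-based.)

slow=0, fast=3, a=[0, 0, 0, 0, 7, 0, 0]

(s=0,f=0) a[fast]=0 → fast++
(s=0,f=1) a[fast]=0 → fast++
(s=0,f=2) a[fast]=0 → fast++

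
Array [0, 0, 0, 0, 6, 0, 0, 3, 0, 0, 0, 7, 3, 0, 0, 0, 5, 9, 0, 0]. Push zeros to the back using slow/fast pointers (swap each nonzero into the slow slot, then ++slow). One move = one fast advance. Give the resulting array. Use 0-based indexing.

[6, 3, 7, 3, 5, 9, 0, 0, 0, 0, 0, 0, 0, 0, 0, 0, 0, 0, 0, 0]

slow=0 fast=0: a[fast]=0, fast++
slow=0 fast=1: a[fast]=0, fast++
slow=0 fast=2: a[fast]=0, fast++
slow=0 fast=3: a[fast]=0, fast++
slow=0 fast=4: a[fast]=6≠0 swap→a[0]=6, slow++,fast++
slow=1 fast=5: a[fast]=0, fast++
slow=1 fast=6: a[fast]=0, fast++
slow=1 fast=7: a[fast]=3≠0 swap→a[1]=3, slow++,fast++
slow=2 fast=8: a[fast]=0, fast++
slow=2 fast=9: a[fast]=0, fast++
slow=2 fast=10: a[fast]=0, fast++
slow=2 fast=11: a[fast]=7≠0 swap→a[2]=7, slow++,fast++
slow=3 fast=12: a[fast]=3≠0 swap→a[3]=3, slow++,fast++
slow=4 fast=13: a[fast]=0, fast++
slow=4 fast=14: a[fast]=0, fast++
slow=4 fast=15: a[fast]=0, fast++
slow=4 fast=16: a[fast]=5≠0 swap→a[4]=5, slow++,fast++
slow=5 fast=17: a[fast]=9≠0 swap→a[5]=9, slow++,fast++
slow=6 fast=18: a[fast]=0, fast++
slow=6 fast=19: a[fast]=0, fast++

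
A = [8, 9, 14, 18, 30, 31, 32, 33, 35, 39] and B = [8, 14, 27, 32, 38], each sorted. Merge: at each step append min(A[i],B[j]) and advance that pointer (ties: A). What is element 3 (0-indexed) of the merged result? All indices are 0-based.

merged[3] = 14

i=0 j=0: A[i]=8<=B[j]=8 take 8, i++
i=1 j=0: A[i]=9>B[j]=8 take 8, j++
i=1 j=1: A[i]=9<=B[j]=14 take 9, i++
i=2 j=1: A[i]=14<=B[j]=14 take 14, i++
i=3 j=1: A[i]=18>B[j]=14 take 14, j++
i=3 j=2: A[i]=18<=B[j]=27 take 18, i++
i=4 j=2: A[i]=30>B[j]=27 take 27, j++
i=4 j=3: A[i]=30<=B[j]=32 take 30, i++
i=5 j=3: A[i]=31<=B[j]=32 take 31, i++
i=6 j=3: A[i]=32<=B[j]=32 take 32, i++
i=7 j=3: A[i]=33>B[j]=32 take 32, j++
i=7 j=4: A[i]=33<=B[j]=38 take 33, i++
i=8 j=4: A[i]=35<=B[j]=38 take 35, i++
i=9 j=4: A[i]=39>B[j]=38 take 38, j++
i=9 j=5: B done, take A[i]=39, i++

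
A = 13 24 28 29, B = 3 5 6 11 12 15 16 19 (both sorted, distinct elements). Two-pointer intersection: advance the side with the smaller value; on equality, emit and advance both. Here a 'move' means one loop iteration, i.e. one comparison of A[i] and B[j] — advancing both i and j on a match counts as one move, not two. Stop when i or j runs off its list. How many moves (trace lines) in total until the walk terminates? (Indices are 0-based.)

9 moves

i=0 j=0: 13>3, j++
i=0 j=1: 13>5, j++
i=0 j=2: 13>6, j++
i=0 j=3: 13>11, j++
i=0 j=4: 13>12, j++
i=0 j=5: 13<15, i++
i=1 j=5: 24>15, j++
i=1 j=6: 24>16, j++
i=1 j=7: 24>19, j++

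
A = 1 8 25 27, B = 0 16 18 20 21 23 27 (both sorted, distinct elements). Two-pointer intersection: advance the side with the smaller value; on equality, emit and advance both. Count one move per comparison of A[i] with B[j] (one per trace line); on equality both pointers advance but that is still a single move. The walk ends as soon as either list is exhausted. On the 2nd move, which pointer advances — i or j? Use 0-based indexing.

i

i=0 j=0: 1>0, j++
i=0 j=1: 1<16, i++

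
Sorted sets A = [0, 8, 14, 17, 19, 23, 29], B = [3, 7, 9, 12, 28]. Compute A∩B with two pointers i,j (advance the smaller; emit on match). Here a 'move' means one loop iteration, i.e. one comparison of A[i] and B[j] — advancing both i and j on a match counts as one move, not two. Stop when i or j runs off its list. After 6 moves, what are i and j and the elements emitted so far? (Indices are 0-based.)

i=2, j=4, emitted=[]

[i=0,j=0] 0<3 → i++
[i=1,j=0] 8>3 → j++
[i=1,j=1] 8>7 → j++
[i=1,j=2] 8<9 → i++
[i=2,j=2] 14>9 → j++
[i=2,j=3] 14>12 → j++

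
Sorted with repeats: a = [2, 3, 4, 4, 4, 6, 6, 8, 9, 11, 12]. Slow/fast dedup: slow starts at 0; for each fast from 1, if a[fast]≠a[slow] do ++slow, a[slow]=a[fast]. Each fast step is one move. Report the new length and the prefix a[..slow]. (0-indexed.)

slow=0 fast=1: a[fast]=3≠a[slow]=2 write a[1]=3, slow++,fast++
slow=1 fast=2: a[fast]=4≠a[slow]=3 write a[2]=4, slow++,fast++
slow=2 fast=3: a[fast]=4=a[slow] dup, fast++
slow=2 fast=4: a[fast]=4=a[slow] dup, fast++
slow=2 fast=5: a[fast]=6≠a[slow]=4 write a[3]=6, slow++,fast++
slow=3 fast=6: a[fast]=6=a[slow] dup, fast++
slow=3 fast=7: a[fast]=8≠a[slow]=6 write a[4]=8, slow++,fast++
slow=4 fast=8: a[fast]=9≠a[slow]=8 write a[5]=9, slow++,fast++
slow=5 fast=9: a[fast]=11≠a[slow]=9 write a[6]=11, slow++,fast++
slow=6 fast=10: a[fast]=12≠a[slow]=11 write a[7]=12, slow++,fast++

length 8; prefix = [2, 3, 4, 6, 8, 9, 11, 12]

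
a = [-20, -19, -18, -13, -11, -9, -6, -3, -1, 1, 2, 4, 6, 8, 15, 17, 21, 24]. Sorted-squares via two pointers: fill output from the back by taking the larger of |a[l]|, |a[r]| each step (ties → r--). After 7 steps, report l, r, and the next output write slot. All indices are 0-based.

l=3, r=13, next write slot=10

[0,17] |-20|<=|24| out[17]=576 → r--
[0,16] |-20|<=|21| out[16]=441 → r--
[0,15] |-20|>|17| out[15]=400 → l++
[1,15] |-19|>|17| out[14]=361 → l++
[2,15] |-18|>|17| out[13]=324 → l++
[3,15] |-13|<=|17| out[12]=289 → r--
[3,14] |-13|<=|15| out[11]=225 → r--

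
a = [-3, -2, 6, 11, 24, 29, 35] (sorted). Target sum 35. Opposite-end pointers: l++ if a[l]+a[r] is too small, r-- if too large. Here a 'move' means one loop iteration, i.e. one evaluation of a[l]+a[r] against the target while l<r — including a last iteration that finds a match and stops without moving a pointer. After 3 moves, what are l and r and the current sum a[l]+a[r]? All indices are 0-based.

l=2, r=5, sum=35

[0,6] -3+35=32 <35 → l++
[1,6] -2+35=33 <35 → l++
[2,6] 6+35=41 >35 → r--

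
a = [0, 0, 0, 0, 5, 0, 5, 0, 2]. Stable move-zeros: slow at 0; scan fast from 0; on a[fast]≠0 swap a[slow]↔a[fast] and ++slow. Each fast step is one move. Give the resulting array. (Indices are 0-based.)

slow=0 fast=0: a[fast]=0, fast++
slow=0 fast=1: a[fast]=0, fast++
slow=0 fast=2: a[fast]=0, fast++
slow=0 fast=3: a[fast]=0, fast++
slow=0 fast=4: a[fast]=5≠0 swap→a[0]=5, slow++,fast++
slow=1 fast=5: a[fast]=0, fast++
slow=1 fast=6: a[fast]=5≠0 swap→a[1]=5, slow++,fast++
slow=2 fast=7: a[fast]=0, fast++
slow=2 fast=8: a[fast]=2≠0 swap→a[2]=2, slow++,fast++

[5, 5, 2, 0, 0, 0, 0, 0, 0]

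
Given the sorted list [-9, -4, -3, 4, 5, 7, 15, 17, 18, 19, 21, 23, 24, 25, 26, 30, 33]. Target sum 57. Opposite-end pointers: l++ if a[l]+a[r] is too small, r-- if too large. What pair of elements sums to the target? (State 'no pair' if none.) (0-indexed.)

l=0 r=16: -9+33=24 <57, l++
l=1 r=16: -4+33=29 <57, l++
l=2 r=16: -3+33=30 <57, l++
l=3 r=16: 4+33=37 <57, l++
l=4 r=16: 5+33=38 <57, l++
l=5 r=16: 7+33=40 <57, l++
l=6 r=16: 15+33=48 <57, l++
l=7 r=16: 17+33=50 <57, l++
l=8 r=16: 18+33=51 <57, l++
l=9 r=16: 19+33=52 <57, l++
l=10 r=16: 21+33=54 <57, l++
l=11 r=16: 23+33=56 <57, l++
l=12 r=16: 24+33=57, found

(24, 33)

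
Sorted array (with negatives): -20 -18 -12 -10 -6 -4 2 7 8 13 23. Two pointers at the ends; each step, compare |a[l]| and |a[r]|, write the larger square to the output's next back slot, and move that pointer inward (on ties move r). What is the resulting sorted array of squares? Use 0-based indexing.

[4, 16, 36, 49, 64, 100, 144, 169, 324, 400, 529]

[0,10] |-20|<=|23| out[10]=529 → r--
[0,9] |-20|>|13| out[9]=400 → l++
[1,9] |-18|>|13| out[8]=324 → l++
[2,9] |-12|<=|13| out[7]=169 → r--
[2,8] |-12|>|8| out[6]=144 → l++
[3,8] |-10|>|8| out[5]=100 → l++
[4,8] |-6|<=|8| out[4]=64 → r--
[4,7] |-6|<=|7| out[3]=49 → r--
[4,6] |-6|>|2| out[2]=36 → l++
[5,6] |-4|>|2| out[1]=16 → l++
[6,6] |2|<=|2| out[0]=4 → r--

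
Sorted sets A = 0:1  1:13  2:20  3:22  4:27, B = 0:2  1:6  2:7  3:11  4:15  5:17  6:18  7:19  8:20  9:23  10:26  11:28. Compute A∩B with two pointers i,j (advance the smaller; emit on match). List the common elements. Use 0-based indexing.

i=0 j=0: 1<2, i++
i=1 j=0: 13>2, j++
i=1 j=1: 13>6, j++
i=1 j=2: 13>7, j++
i=1 j=3: 13>11, j++
i=1 j=4: 13<15, i++
i=2 j=4: 20>15, j++
i=2 j=5: 20>17, j++
i=2 j=6: 20>18, j++
i=2 j=7: 20>19, j++
i=2 j=8: 20==20 emit, i++,j++
i=3 j=9: 22<23, i++
i=4 j=9: 27>23, j++
i=4 j=10: 27>26, j++
i=4 j=11: 27<28, i++

intersection = [20]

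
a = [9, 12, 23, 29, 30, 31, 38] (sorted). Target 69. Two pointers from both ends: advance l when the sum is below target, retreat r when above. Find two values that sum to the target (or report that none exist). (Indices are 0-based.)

(31, 38)

l=0 r=6: 9+38=47 <69, l++
l=1 r=6: 12+38=50 <69, l++
l=2 r=6: 23+38=61 <69, l++
l=3 r=6: 29+38=67 <69, l++
l=4 r=6: 30+38=68 <69, l++
l=5 r=6: 31+38=69, found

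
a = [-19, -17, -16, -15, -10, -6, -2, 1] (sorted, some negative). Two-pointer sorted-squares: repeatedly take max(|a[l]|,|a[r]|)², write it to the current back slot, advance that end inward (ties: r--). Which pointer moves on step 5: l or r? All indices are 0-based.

l=0 r=7: |-19|>|1| out[7]=361, l++
l=1 r=7: |-17|>|1| out[6]=289, l++
l=2 r=7: |-16|>|1| out[5]=256, l++
l=3 r=7: |-15|>|1| out[4]=225, l++
l=4 r=7: |-10|>|1| out[3]=100, l++

l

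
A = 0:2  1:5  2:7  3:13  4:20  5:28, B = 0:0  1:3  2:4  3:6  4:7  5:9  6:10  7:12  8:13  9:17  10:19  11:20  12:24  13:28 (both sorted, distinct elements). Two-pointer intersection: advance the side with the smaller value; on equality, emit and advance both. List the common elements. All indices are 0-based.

intersection = [7, 13, 20, 28]

i=0 j=0: 2>0, j++
i=0 j=1: 2<3, i++
i=1 j=1: 5>3, j++
i=1 j=2: 5>4, j++
i=1 j=3: 5<6, i++
i=2 j=3: 7>6, j++
i=2 j=4: 7==7 emit, i++,j++
i=3 j=5: 13>9, j++
i=3 j=6: 13>10, j++
i=3 j=7: 13>12, j++
i=3 j=8: 13==13 emit, i++,j++
i=4 j=9: 20>17, j++
i=4 j=10: 20>19, j++
i=4 j=11: 20==20 emit, i++,j++
i=5 j=12: 28>24, j++
i=5 j=13: 28==28 emit, i++,j++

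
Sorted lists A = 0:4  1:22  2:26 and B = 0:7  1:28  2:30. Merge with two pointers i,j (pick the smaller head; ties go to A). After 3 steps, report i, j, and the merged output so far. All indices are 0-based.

i=2, j=1, merged so far=[4, 7, 22]

[i=0,j=0] A[i]=4<=B[j]=7 take 4 → i++
[i=1,j=0] A[i]=22>B[j]=7 take 7 → j++
[i=1,j=1] A[i]=22<=B[j]=28 take 22 → i++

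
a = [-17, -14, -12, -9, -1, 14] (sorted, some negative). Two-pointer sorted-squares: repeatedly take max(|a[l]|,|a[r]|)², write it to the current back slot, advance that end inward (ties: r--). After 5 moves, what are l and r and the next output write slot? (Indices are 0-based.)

[0,5] |-17|>|14| out[5]=289 → l++
[1,5] |-14|<=|14| out[4]=196 → r--
[1,4] |-14|>|-1| out[3]=196 → l++
[2,4] |-12|>|-1| out[2]=144 → l++
[3,4] |-9|>|-1| out[1]=81 → l++

l=4, r=4, next write slot=0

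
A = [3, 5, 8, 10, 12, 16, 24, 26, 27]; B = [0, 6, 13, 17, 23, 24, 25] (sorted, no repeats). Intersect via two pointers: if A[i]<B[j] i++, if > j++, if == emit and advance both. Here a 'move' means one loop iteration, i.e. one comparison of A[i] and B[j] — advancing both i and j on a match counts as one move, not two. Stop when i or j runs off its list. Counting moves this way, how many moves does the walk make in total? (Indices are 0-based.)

13 moves

[i=0,j=0] 3>0 → j++
[i=0,j=1] 3<6 → i++
[i=1,j=1] 5<6 → i++
[i=2,j=1] 8>6 → j++
[i=2,j=2] 8<13 → i++
[i=3,j=2] 10<13 → i++
[i=4,j=2] 12<13 → i++
[i=5,j=2] 16>13 → j++
[i=5,j=3] 16<17 → i++
[i=6,j=3] 24>17 → j++
[i=6,j=4] 24>23 → j++
[i=6,j=5] 24==24 emit → i++,j++
[i=7,j=6] 26>25 → j++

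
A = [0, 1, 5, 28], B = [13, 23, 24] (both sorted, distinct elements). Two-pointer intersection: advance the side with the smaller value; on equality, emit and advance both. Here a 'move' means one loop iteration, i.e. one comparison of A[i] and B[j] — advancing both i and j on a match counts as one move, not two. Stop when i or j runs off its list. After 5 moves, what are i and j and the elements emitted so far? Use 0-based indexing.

i=0 j=0: 0<13, i++
i=1 j=0: 1<13, i++
i=2 j=0: 5<13, i++
i=3 j=0: 28>13, j++
i=3 j=1: 28>23, j++

i=3, j=2, emitted=[]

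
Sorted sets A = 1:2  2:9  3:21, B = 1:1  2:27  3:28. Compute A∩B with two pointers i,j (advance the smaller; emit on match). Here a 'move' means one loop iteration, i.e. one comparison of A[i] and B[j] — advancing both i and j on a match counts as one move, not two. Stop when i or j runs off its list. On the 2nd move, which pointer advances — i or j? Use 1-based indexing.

i

i=1 j=1: 2>1, j++
i=1 j=2: 2<27, i++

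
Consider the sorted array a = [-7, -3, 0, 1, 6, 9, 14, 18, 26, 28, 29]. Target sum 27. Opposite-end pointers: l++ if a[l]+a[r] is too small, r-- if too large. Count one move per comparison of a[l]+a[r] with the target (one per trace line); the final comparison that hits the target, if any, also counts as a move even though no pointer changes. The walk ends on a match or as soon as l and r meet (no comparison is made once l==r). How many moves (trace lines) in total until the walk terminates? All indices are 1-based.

6 moves

l=1 r=11: -7+29=22 <27, l++
l=2 r=11: -3+29=26 <27, l++
l=3 r=11: 0+29=29 >27, r--
l=3 r=10: 0+28=28 >27, r--
l=3 r=9: 0+26=26 <27, l++
l=4 r=9: 1+26=27, found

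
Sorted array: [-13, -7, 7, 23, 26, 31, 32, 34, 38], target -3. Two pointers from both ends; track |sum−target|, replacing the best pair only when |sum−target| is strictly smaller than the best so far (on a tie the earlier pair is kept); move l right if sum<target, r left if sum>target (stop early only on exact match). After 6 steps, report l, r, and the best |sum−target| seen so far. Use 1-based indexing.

l=1 r=9: -13+38=25 d=28 *, r--
l=1 r=8: -13+34=21 d=24 *, r--
l=1 r=7: -13+32=19 d=22 *, r--
l=1 r=6: -13+31=18 d=21 *, r--
l=1 r=5: -13+26=13 d=16 *, r--
l=1 r=4: -13+23=10 d=13 *, r--

l=1, r=3, best |Δ|=13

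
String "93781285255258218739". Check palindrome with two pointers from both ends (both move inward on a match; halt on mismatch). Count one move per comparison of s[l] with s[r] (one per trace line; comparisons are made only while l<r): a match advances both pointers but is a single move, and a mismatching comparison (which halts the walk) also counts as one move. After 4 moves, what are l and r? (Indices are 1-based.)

l=5, r=16

l=1 r=20: '9'=='9', l++,r--
l=2 r=19: '3'=='3', l++,r--
l=3 r=18: '7'=='7', l++,r--
l=4 r=17: '8'=='8', l++,r--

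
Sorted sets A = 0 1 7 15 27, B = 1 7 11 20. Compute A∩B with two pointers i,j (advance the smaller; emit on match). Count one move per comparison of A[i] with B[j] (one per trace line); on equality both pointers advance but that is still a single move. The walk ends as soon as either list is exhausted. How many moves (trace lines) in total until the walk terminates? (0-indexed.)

6 moves

[i=0,j=0] 0<1 → i++
[i=1,j=0] 1==1 emit → i++,j++
[i=2,j=1] 7==7 emit → i++,j++
[i=3,j=2] 15>11 → j++
[i=3,j=3] 15<20 → i++
[i=4,j=3] 27>20 → j++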